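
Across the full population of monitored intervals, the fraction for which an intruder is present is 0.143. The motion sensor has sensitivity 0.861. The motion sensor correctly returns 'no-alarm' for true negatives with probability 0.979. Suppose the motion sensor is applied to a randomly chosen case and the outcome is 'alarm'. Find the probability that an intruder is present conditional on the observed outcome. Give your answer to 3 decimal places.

P(H | E) ≈ 0.872

Write H for 'an intruder is present'. Prior odds H:¬H = 0.143/0.857 = 0.16686. For the 'alarm' outcome, the likelihood ratio is 0.861/0.021 = 41.000.
Posterior odds = 0.16686 × 41.000 = 6.8413, so P(H|E) = 6.8413/(1+6.8413) = 0.872.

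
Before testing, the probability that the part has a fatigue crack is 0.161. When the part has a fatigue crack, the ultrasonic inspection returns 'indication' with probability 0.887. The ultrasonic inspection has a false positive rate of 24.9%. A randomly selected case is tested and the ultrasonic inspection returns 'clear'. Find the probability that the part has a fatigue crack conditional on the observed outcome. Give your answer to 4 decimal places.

Let H be the event that the part has a fatigue crack. P(H) = 0.161, so P(¬H) = 0.839. With E the 'clear' result, P(E|H) = 0.113 and P(E|¬H) = 0.751.
P(E) = 0.113·0.161 + 0.751·0.839 = 0.018193 + 0.63009 = 0.64828.
By Bayes' theorem, P(H|E) = 0.018193 / 0.64828 = 0.0281.

P(H | E) ≈ 0.0281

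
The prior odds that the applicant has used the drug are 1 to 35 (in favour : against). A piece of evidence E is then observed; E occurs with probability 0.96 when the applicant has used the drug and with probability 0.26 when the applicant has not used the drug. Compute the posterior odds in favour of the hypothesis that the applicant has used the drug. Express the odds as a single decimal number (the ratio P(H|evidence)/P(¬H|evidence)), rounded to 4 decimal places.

Posterior odds ≈ 0.1055

Prior odds = 1/35 = 0.028571. In log-odds, ln(0.028571) = -3.5553.
Add log likelihood ratio: ln(3.6923) = 1.3063.
Posterior log-odds = -2.2491, so posterior odds = exp(-2.2491) = 0.10549.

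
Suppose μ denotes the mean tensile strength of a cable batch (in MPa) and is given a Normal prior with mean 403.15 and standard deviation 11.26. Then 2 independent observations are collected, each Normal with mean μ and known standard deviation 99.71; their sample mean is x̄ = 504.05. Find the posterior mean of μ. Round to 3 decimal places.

Posterior mean ≈ 405.659

Prior precision 1/τ₀² = 1/11.26² = 0.00788721; data precision n/σ² = 2/99.71² = 0.00020117.
Posterior precision = 0.00788721 + 0.00020117 = 0.00808837.
Posterior mean = (0.00788721·403.15 + 0.00020117·504.05) / 0.00808837 = 405.659.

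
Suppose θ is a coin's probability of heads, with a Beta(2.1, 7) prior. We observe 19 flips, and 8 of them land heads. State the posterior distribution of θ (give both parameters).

Posterior: Beta(10.1, 18)

The binomial likelihood is conjugate to the Beta prior: with 8 successes and 11 failures, the posterior is Beta(2.1+8, 7+11) = Beta(10.1, 18).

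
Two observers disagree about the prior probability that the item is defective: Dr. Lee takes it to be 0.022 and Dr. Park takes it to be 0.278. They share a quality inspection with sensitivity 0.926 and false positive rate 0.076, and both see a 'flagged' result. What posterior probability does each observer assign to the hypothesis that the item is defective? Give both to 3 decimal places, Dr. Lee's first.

P('+'|H) = 0.926, P('+'|¬H) = 0.076.
Dr. Lee: numerator 0.926·0.022 = 0.020372; evidence = 0.020372+0.076·0.978 = 0.094700; posterior = 0.215.
Dr. Park: numerator 0.926·0.278 = 0.25743; evidence = 0.25743+0.076·0.722 = 0.31230; posterior = 0.824.

Dr. Lee: 0.215; Dr. Park: 0.824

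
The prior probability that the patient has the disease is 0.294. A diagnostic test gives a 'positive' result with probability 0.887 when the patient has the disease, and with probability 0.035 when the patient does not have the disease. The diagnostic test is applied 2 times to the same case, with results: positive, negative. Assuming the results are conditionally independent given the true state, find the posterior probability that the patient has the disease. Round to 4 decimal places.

With H the event that the patient has the disease, the joint likelihood of the observed sequence is P(data|H) = 0.887·0.113 = 0.10023 and P(data|¬H) = 0.035·0.965 = 0.033775.
Bayes: P(H|data) = 0.294·0.10023 / (0.294·0.10023 + 0.706·0.033775) = 0.029468/0.053313 = 0.5527.

Posterior P(H) ≈ 0.5527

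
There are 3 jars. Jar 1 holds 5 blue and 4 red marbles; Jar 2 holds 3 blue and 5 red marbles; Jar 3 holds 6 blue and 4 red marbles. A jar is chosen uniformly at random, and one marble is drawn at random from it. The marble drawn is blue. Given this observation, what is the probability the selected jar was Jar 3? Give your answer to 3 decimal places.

Posterior probability ≈ 0.392

P(blue|Jar 1) = 0.5556; P(blue|Jar 2) = 0.375; P(blue|Jar 3) = 0.6.
Prior × likelihood for each source: 0.333333·0.5556=0.1852, 0.333333·0.375=0.1250, 0.333333·0.6=0.2000. Summing gives P(blue) = 0.51019.
P(Jar 3 | blue) = 0.2000 / 0.51019 = 0.392.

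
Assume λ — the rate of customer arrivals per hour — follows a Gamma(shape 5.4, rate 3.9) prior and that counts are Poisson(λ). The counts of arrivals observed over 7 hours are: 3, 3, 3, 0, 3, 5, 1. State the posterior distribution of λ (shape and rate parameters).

Posterior: Gamma(shape=23.4, rate=10.9)

The Poisson likelihood adds the total count to the shape and the number of exposure periods to the rate. Here ∑xᵢ = 18 and n = 7, so shape 5.4→23.4 and rate 3.9→10.9.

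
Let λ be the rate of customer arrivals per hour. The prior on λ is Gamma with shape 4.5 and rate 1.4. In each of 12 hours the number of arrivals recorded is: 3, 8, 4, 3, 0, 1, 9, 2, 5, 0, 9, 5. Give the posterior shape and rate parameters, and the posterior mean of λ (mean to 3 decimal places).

Total count ∑xᵢ = 49 over n = 12 hours.
Gamma is conjugate to the Poisson likelihood: posterior is Gamma(shape = 4.5+49 = 53.5, rate = 1.4+12 = 13.4).
E[λ | data] = 53.5/13.4 = 3.993.

Posterior: Gamma(shape=53.5, rate=13.4); mean ≈ 3.993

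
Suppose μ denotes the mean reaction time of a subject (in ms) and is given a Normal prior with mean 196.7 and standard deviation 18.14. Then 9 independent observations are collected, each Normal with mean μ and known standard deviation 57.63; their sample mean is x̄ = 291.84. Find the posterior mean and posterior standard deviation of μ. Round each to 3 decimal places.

Posterior mean ≈ 241.547; posterior SD ≈ 13.189

Prior precision 1/τ₀² = 1/18.14² = 0.00303896; data precision n/σ² = 9/57.63² = 0.00270985.
Posterior precision = 0.00303896 + 0.00270985 = 0.00574881, giving posterior SD = 1/√0.00574881 = 13.189.
Posterior mean = (0.00303896·196.7 + 0.00270985·291.84) / 0.00574881 = 241.547.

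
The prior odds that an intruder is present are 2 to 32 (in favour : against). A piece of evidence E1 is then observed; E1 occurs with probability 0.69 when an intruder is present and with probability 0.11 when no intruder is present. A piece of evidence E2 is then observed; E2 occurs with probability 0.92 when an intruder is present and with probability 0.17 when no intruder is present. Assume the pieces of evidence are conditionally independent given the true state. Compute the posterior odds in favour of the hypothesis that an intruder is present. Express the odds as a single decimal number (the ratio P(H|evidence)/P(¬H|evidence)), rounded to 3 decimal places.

Prior odds = 2/32 = 0.062500.
Likelihood ratio for E1 = 0.69/0.11 = 6.2727.
Likelihood ratio for E2 = 0.92/0.17 = 5.4118.
Posterior odds = prior odds × LR₁ × LR₂ = 2.1217.

Posterior odds ≈ 2.122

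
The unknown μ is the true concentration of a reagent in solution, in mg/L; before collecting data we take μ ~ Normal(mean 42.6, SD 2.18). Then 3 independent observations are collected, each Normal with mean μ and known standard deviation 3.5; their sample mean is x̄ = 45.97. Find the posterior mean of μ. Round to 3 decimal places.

With known σ, the Normal prior is conjugate. Weight on the data is w = (n/σ²)/(n/σ² + 1/τ₀²) = 0.244898/(0.244898+0.210420) = 0.53786.
Posterior mean = w·x̄ + (1−w)·μ₀ = 0.53786·45.97 + 0.46214·42.6 = 44.413.

Posterior mean ≈ 44.413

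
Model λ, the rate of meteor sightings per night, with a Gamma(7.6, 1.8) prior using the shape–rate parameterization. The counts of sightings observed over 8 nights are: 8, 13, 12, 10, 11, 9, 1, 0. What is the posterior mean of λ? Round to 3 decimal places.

The Poisson likelihood adds the total count to the shape and the number of exposure periods to the rate. Here ∑xᵢ = 64 and n = 8, so shape 7.6→71.6 and rate 1.8→9.8.
Posterior mean = shape/rate = 71.6/9.8 = 7.306.

Posterior mean ≈ 7.306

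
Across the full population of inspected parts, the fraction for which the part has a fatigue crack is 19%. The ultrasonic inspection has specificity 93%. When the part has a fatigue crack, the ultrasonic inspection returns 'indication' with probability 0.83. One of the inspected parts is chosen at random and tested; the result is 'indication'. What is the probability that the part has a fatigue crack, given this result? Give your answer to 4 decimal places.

Write H for 'the part has a fatigue crack'. Prior odds H:¬H = 0.19/0.81 = 0.23457. For the 'indication' outcome, the likelihood ratio is 0.83/0.07 = 11.857.
Posterior odds = 0.23457 × 11.857 = 2.7813, so P(H|E) = 2.7813/(1+2.7813) = 0.7355.

P(H | E) ≈ 0.7355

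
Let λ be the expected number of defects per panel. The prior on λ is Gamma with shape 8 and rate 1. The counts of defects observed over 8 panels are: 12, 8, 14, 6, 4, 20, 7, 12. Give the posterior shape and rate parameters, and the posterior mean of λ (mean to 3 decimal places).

Posterior: Gamma(shape=91, rate=9); mean ≈ 10.111

The Poisson likelihood adds the total count to the shape and the number of exposure periods to the rate. Here ∑xᵢ = 83 and n = 8, so shape 8→91 and rate 1→9.
E[λ | data] = 91/9 = 10.111.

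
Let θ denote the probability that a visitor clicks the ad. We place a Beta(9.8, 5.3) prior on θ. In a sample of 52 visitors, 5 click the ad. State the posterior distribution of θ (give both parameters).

Posterior: Beta(14.8, 52.3)

Observing 5 successes and 47 failures updates Beta(9.8, 5.3) by adding the success and failure counts to the two shape parameters: α = 9.8+5 = 14.8, β = 5.3+47 = 52.3.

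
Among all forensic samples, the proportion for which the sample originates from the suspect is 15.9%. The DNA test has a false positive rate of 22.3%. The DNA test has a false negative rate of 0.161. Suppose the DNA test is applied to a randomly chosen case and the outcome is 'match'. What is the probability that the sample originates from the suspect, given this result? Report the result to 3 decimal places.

Write H for 'the sample originates from the suspect'. Prior odds H:¬H = 0.159/0.841 = 0.18906. For the 'match' outcome, the likelihood ratio is 0.839/0.223 = 3.7623.
Posterior odds = 0.18906 × 3.7623 = 0.71131, so P(H|E) = 0.71131/(1+0.71131) = 0.416.

P(H | E) ≈ 0.416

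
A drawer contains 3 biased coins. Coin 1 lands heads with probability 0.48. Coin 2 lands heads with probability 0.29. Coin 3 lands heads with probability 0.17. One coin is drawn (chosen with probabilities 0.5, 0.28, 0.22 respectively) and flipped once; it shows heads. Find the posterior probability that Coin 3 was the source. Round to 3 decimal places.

Posterior probability ≈ 0.104

P(heads|C1) = 0.48; P(heads|C2) = 0.29; P(heads|C3) = 0.17.
Prior × likelihood for each source: 0.5·0.48=0.2400, 0.28·0.29=0.08120, 0.22·0.17=0.03740. Summing gives P(heads) = 0.35860.
P(Coin 3 | heads) = 0.03740 / 0.35860 = 0.104.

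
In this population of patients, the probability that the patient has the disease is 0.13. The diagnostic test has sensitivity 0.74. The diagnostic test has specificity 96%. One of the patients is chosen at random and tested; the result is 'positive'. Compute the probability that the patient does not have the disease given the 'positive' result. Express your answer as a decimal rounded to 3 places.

P(¬H | E) ≈ 0.266

Let H be the event that the patient has the disease. P(H) = 0.13, so P(¬H) = 0.87. With E the 'positive' result, P(E|H) = 0.74 and P(E|¬H) = 0.04.
P(E) = 0.74·0.13 + 0.04·0.87 = 0.096200 + 0.034800 = 0.13100.
By Bayes' theorem, P(H|E) = 0.096200 / 0.13100 = 0.734. Hence P(¬H|E) = 1 − 0.734 = 0.266.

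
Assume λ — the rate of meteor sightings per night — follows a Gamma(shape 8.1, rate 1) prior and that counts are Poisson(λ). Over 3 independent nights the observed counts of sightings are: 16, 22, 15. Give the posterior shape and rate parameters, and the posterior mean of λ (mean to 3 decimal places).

Total count ∑xᵢ = 53 over n = 3 nights.
Gamma is conjugate to the Poisson likelihood: posterior is Gamma(shape = 8.1+53 = 61.1, rate = 1+3 = 4).
E[λ | data] = 61.1/4 = 15.275.

Posterior: Gamma(shape=61.1, rate=4); mean ≈ 15.275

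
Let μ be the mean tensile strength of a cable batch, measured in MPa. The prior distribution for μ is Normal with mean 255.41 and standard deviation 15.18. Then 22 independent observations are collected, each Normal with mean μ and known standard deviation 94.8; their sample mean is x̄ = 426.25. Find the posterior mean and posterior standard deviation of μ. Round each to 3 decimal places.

Posterior mean ≈ 317.024; posterior SD ≈ 12.138

With known σ, the Normal prior is conjugate. Weight on the data is w = (n/σ²)/(n/σ² + 1/τ₀²) = 0.00244797/(0.00244797+0.00433967) = 0.36065.
Posterior mean = w·x̄ + (1−w)·μ₀ = 0.36065·426.25 + 0.63935·255.41 = 317.024. Posterior variance = 1/(0.00244797+0.00433967) = 147.327, so SD = 12.138.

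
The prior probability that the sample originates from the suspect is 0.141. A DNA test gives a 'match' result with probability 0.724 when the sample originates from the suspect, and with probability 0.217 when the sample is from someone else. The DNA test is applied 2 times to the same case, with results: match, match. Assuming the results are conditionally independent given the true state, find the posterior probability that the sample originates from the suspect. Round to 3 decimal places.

With H the event that the sample originates from the suspect, the joint likelihood of the observed sequence is P(data|H) = 0.724·0.724 = 0.52418 and P(data|¬H) = 0.217·0.217 = 0.047089.
Bayes: P(H|data) = 0.141·0.52418 / (0.141·0.52418 + 0.859·0.047089) = 0.073909/0.11436 = 0.6463.

Posterior P(H) ≈ 0.646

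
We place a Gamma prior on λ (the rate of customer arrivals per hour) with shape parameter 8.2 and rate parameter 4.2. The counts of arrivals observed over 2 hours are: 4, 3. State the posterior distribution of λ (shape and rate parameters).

Posterior: Gamma(shape=15.2, rate=6.2)

The Poisson likelihood adds the total count to the shape and the number of exposure periods to the rate. Here ∑xᵢ = 7 and n = 2, so shape 8.2→15.2 and rate 4.2→6.2.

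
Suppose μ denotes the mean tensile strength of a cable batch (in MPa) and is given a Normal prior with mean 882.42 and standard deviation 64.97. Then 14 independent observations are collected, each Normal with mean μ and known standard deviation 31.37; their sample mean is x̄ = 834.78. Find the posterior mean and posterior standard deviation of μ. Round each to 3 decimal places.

Posterior mean ≈ 835.560; posterior SD ≈ 8.315

Prior precision 1/τ₀² = 1/64.97² = 0.00023691; data precision n/σ² = 14/31.37² = 0.0142265.
Posterior precision = 0.00023691 + 0.0142265 = 0.0144634, giving posterior SD = 1/√0.0144634 = 8.315.
Posterior mean = (0.00023691·882.42 + 0.0142265·834.78) / 0.0144634 = 835.560.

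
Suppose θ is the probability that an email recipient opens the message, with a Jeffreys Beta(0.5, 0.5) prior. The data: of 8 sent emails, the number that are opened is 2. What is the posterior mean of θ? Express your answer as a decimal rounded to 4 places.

Posterior mean ≈ 0.2778

The binomial likelihood is conjugate to the Beta prior: with 2 successes and 6 failures, the posterior is Beta(0.5+2, 0.5+6) = Beta(2.5, 6.5).
E[θ | data] = 2.5/(2.5+6.5) = 0.2778.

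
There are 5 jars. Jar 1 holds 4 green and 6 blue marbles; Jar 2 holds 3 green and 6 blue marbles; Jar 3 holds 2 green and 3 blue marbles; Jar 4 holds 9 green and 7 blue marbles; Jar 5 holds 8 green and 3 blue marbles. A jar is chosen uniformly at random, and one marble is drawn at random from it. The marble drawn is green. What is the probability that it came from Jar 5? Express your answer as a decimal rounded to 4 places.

Tabulate prior·likelihood by source: [1] prior 0.2, lik 0.4, product 0.08000; [2] prior 0.2, lik 0.3333, product 0.06667; [3] prior 0.2, lik 0.4, product 0.08000; [4] prior 0.2, lik 0.5625, product 0.1125; [5] prior 0.2, lik 0.7273, product 0.1455.
Normalizing constant = 0.48462; the posterior for Jar 5 is its product over the sum, 0.1455/0.48462 = 0.3001.

Posterior probability ≈ 0.3001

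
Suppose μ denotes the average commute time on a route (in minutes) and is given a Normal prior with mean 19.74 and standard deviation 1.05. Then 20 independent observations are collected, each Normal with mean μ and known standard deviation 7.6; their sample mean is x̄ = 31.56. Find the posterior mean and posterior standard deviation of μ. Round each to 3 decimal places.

With known σ, the Normal prior is conjugate. Weight on the data is w = (n/σ²)/(n/σ² + 1/τ₀²) = 0.346260/(0.346260+0.907029) = 0.27628.
Posterior mean = w·x̄ + (1−w)·μ₀ = 0.27628·31.56 + 0.72372·19.74 = 23.006. Posterior variance = 1/(0.346260+0.907029) = 0.797900, so SD = 0.893.

Posterior mean ≈ 23.006; posterior SD ≈ 0.893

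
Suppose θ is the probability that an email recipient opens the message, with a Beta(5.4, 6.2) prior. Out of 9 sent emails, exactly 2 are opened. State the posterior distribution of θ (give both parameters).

Posterior: Beta(7.4, 13.2)

The binomial likelihood is conjugate to the Beta prior: with 2 successes and 7 failures, the posterior is Beta(5.4+2, 6.2+7) = Beta(7.4, 13.2).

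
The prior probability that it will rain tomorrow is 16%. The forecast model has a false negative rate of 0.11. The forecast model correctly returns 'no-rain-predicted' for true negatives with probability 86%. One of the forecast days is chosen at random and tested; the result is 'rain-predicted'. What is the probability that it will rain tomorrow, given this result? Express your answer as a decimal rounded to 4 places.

Let H be the event that it will rain tomorrow. P(H) = 0.16, so P(¬H) = 0.84. With E the 'rain-predicted' result, P(E|H) = 0.89 and P(E|¬H) = 0.14.
P(E) = 0.89·0.16 + 0.14·0.84 = 0.14240 + 0.11760 = 0.26000.
By Bayes' theorem, P(H|E) = 0.14240 / 0.26000 = 0.5477.

P(H | E) ≈ 0.5477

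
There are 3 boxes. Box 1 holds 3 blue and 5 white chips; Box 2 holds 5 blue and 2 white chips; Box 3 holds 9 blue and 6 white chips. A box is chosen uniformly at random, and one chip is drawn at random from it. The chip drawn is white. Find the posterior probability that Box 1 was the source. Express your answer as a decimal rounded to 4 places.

Posterior probability ≈ 0.4768

Tabulate prior·likelihood by source: [1] prior 0.333333, lik 0.625, product 0.2083; [2] prior 0.333333, lik 0.2857, product 0.09524; [3] prior 0.333333, lik 0.4, product 0.1333.
Normalizing constant = 0.43690; the posterior for Box 1 is its product over the sum, 0.2083/0.43690 = 0.4768.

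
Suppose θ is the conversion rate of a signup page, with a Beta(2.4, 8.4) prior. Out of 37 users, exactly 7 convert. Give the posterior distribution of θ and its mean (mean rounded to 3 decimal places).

Observing 7 successes and 30 failures updates Beta(2.4, 8.4) by adding the success and failure counts to the two shape parameters: α = 2.4+7 = 9.4, β = 8.4+30 = 38.4.
E[θ | data] = 9.4/(9.4+38.4) = 0.197.

Posterior: Beta(9.4, 38.4); mean ≈ 0.197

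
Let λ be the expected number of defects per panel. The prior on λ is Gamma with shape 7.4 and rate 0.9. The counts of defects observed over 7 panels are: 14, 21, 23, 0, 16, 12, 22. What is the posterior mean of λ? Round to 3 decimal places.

Posterior mean ≈ 14.608

Total count ∑xᵢ = 108 over n = 7 panels.
Gamma is conjugate to the Poisson likelihood: posterior is Gamma(shape = 7.4+108 = 115.4, rate = 0.9+7 = 7.9).
Posterior mean = shape/rate = 115.4/7.9 = 14.608.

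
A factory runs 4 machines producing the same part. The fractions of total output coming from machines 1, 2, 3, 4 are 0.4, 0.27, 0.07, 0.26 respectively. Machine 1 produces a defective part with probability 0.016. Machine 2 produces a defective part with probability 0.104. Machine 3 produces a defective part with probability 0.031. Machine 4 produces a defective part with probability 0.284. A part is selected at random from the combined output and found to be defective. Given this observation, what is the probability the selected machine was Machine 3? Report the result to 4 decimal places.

Posterior probability ≈ 0.0196

Tabulate prior·likelihood by source: [1] prior 0.4, lik 0.016, product 0.006400; [2] prior 0.27, lik 0.104, product 0.02808; [3] prior 0.07, lik 0.031, product 0.002170; [4] prior 0.26, lik 0.284, product 0.07384.
Normalizing constant = 0.11049; the posterior for Machine 3 is its product over the sum, 0.002170/0.11049 = 0.0196.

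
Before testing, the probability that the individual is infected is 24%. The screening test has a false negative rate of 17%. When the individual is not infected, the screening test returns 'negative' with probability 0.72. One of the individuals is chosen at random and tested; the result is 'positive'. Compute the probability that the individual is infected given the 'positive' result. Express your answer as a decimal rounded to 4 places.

P(H | E) ≈ 0.4835

Write H for 'the individual is infected'. Prior odds H:¬H = 0.24/0.76 = 0.31579. For the 'positive' outcome, the likelihood ratio is 0.83/0.28 = 2.9643.
Posterior odds = 0.31579 × 2.9643 = 0.93609, so P(H|E) = 0.93609/(1+0.93609) = 0.4835.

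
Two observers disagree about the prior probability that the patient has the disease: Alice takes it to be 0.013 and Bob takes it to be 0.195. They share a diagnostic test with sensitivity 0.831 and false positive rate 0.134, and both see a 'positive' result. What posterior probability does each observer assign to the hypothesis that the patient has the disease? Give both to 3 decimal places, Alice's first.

Alice: 0.076; Bob: 0.600

P('+'|H) = 0.831, P('+'|¬H) = 0.134.
Alice: numerator 0.831·0.013 = 0.010803; evidence = 0.010803+0.134·0.987 = 0.14306; posterior = 0.076.
Bob: numerator 0.831·0.195 = 0.16204; evidence = 0.16204+0.134·0.805 = 0.26992; posterior = 0.600.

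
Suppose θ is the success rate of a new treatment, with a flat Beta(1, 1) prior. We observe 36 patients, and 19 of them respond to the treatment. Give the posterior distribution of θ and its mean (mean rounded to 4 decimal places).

Observing 19 successes and 17 failures updates Beta(1, 1) by adding the success and failure counts to the two shape parameters: α = 1+19 = 20, β = 1+17 = 18.
E[θ | data] = 20/(20+18) = 0.5263.

Posterior: Beta(20, 18); mean ≈ 0.5263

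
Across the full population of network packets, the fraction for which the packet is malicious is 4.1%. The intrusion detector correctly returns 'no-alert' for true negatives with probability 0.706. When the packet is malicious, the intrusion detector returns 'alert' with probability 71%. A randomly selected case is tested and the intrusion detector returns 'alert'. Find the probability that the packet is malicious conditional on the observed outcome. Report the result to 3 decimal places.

Let H be the event that the packet is malicious. P(H) = 0.041, so P(¬H) = 0.959. With E the 'alert' result, P(E|H) = 0.71 and P(E|¬H) = 0.294.
P(E) = 0.71·0.041 + 0.294·0.959 = 0.029110 + 0.28195 = 0.31106.
By Bayes' theorem, P(H|E) = 0.029110 / 0.31106 = 0.094.

P(H | E) ≈ 0.094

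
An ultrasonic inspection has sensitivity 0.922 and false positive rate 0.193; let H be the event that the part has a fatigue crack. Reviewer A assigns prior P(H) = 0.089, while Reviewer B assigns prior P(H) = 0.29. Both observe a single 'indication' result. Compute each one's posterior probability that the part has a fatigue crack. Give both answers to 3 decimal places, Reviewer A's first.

Reviewer A: 0.318; Reviewer B: 0.661

The likelihood ratio for an 'indication' result is 0.922/0.193 = 4.7772.
Reviewer A: prior odds 0.089/0.911 = 0.097695; posterior odds 0.46671; posterior probability 0.318.
Reviewer B: prior odds 0.29/0.71 = 0.40845; posterior odds 1.9513; posterior probability 0.661.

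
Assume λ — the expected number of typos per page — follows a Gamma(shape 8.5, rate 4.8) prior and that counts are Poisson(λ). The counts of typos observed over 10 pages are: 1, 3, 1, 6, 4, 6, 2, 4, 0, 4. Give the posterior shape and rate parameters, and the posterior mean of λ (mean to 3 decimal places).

Total count ∑xᵢ = 31 over n = 10 pages.
Gamma is conjugate to the Poisson likelihood: posterior is Gamma(shape = 8.5+31 = 39.5, rate = 4.8+10 = 14.8).
Posterior mean = shape/rate = 39.5/14.8 = 2.669.

Posterior: Gamma(shape=39.5, rate=14.8); mean ≈ 2.669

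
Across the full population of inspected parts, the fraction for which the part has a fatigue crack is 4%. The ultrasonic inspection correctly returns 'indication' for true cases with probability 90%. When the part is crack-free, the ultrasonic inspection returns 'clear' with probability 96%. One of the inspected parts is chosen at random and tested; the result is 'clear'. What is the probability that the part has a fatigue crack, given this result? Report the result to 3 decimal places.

P(H | E) ≈ 0.004

Let H be the event that the part has a fatigue crack. P(H) = 0.04, so P(¬H) = 0.96. With E the 'clear' result, P(E|H) = 0.1 and P(E|¬H) = 0.96.
P(E) = 0.1·0.04 + 0.96·0.96 = 0.0040000 + 0.92160 = 0.92560.
By Bayes' theorem, P(H|E) = 0.0040000 / 0.92560 = 0.004.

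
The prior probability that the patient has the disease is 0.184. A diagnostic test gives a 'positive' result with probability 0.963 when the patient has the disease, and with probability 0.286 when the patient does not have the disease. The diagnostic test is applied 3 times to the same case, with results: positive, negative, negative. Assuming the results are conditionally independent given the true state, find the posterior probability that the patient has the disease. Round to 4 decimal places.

Posterior P(H) ≈ 0.0020

With H the event that the patient has the disease, the joint likelihood of the observed sequence is P(data|H) = 0.963·0.037·0.037 = 0.0013183 and P(data|¬H) = 0.286·0.714·0.714 = 0.14580.
Bayes: P(H|data) = 0.184·0.0013183 / (0.184·0.0013183 + 0.816·0.14580) = 0.00024258/0.11922 = 0.0020.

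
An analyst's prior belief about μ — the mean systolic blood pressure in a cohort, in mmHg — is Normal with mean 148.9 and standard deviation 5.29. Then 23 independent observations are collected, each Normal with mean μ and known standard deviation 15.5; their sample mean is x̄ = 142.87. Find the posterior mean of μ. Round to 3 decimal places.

With known σ, the Normal prior is conjugate. Weight on the data is w = (n/σ²)/(n/σ² + 1/τ₀²) = 0.0957336/(0.0957336+0.0357346) = 0.72819.
Posterior mean = w·x̄ + (1−w)·μ₀ = 0.72819·142.87 + 0.27181·148.9 = 144.509.

Posterior mean ≈ 144.509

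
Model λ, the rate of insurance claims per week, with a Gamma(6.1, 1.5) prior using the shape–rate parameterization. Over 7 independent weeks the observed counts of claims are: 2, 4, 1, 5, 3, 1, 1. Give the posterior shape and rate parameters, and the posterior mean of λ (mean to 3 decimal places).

Posterior: Gamma(shape=23.1, rate=8.5); mean ≈ 2.718

The Poisson likelihood adds the total count to the shape and the number of exposure periods to the rate. Here ∑xᵢ = 17 and n = 7, so shape 6.1→23.1 and rate 1.5→8.5.
E[λ | data] = 23.1/8.5 = 2.718.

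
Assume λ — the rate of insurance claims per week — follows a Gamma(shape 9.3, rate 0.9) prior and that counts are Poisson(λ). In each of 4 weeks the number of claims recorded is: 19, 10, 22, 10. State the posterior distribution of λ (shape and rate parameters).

Posterior: Gamma(shape=70.3, rate=4.9)

The Poisson likelihood adds the total count to the shape and the number of exposure periods to the rate. Here ∑xᵢ = 61 and n = 4, so shape 9.3→70.3 and rate 0.9→4.9.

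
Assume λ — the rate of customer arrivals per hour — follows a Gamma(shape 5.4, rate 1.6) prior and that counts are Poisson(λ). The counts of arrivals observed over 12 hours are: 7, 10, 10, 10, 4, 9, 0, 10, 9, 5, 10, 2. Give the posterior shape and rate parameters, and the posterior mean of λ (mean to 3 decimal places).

Posterior: Gamma(shape=91.4, rate=13.6); mean ≈ 6.721

Total count ∑xᵢ = 86 over n = 12 hours.
Gamma is conjugate to the Poisson likelihood: posterior is Gamma(shape = 5.4+86 = 91.4, rate = 1.6+12 = 13.6).
E[λ | data] = 91.4/13.6 = 6.721.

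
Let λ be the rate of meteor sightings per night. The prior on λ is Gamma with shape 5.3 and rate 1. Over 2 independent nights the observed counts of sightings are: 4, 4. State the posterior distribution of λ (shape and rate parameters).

Total count ∑xᵢ = 8 over n = 2 nights.
Gamma is conjugate to the Poisson likelihood: posterior is Gamma(shape = 5.3+8 = 13.3, rate = 1+2 = 3).

Posterior: Gamma(shape=13.3, rate=3)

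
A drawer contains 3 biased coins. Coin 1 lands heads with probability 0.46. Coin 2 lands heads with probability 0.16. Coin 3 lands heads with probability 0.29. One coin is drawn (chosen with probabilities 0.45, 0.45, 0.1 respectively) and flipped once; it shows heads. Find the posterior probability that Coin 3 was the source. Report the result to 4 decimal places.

Tabulate prior·likelihood by source: [1] prior 0.45, lik 0.46, product 0.2070; [2] prior 0.45, lik 0.16, product 0.07200; [3] prior 0.1, lik 0.29, product 0.02900.
Normalizing constant = 0.30800; the posterior for Coin 3 is its product over the sum, 0.02900/0.30800 = 0.0942.

Posterior probability ≈ 0.0942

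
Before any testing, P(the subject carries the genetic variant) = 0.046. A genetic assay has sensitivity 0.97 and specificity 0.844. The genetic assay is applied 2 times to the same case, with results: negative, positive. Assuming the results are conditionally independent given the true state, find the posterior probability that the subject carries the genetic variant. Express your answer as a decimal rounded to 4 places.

Posterior P(H) ≈ 0.0105

With H the event that the subject carries the genetic variant, the joint likelihood of the observed sequence is P(data|H) = 0.03·0.97 = 0.029100 and P(data|¬H) = 0.844·0.156 = 0.13166.
Bayes: P(H|data) = 0.046·0.029100 / (0.046·0.029100 + 0.954·0.13166) = 0.0013386/0.12695 = 0.0105.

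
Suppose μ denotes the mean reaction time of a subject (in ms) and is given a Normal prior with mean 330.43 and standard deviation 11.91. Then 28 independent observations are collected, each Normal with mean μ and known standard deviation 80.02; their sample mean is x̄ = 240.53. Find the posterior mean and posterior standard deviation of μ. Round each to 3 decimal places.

Posterior mean ≈ 296.014; posterior SD ≈ 9.357

Prior precision 1/τ₀² = 1/11.91² = 0.00704979; data precision n/σ² = 28/80.02² = 0.00437281.
Posterior precision = 0.00704979 + 0.00437281 = 0.0114226, giving posterior SD = 1/√0.0114226 = 9.357.
Posterior mean = (0.00704979·330.43 + 0.00437281·240.53) / 0.0114226 = 296.014.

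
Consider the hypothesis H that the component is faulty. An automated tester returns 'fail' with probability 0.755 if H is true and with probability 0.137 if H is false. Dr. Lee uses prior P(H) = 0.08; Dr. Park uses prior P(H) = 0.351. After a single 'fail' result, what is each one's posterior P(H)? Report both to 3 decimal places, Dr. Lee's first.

P('+'|H) = 0.755, P('+'|¬H) = 0.137.
Dr. Lee: numerator 0.755·0.08 = 0.060400; evidence = 0.060400+0.137·0.92 = 0.18644; posterior = 0.324.
Dr. Park: numerator 0.755·0.351 = 0.26500; evidence = 0.26500+0.137·0.649 = 0.35392; posterior = 0.749.

Dr. Lee: 0.324; Dr. Park: 0.749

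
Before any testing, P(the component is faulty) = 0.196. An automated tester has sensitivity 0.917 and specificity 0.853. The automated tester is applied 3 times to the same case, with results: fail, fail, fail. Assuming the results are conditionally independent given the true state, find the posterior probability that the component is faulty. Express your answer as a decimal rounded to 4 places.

Let H be the event that the component is faulty; start with P(H) = 0.196. P('fail'|H) = 0.917, P('fail'|¬H) = 0.147.
Update on result 1 ('fail'): P(H) ← 0.917·0.1960 / (0.917·0.1960 + 0.147·0.8040) = 0.17973/0.29792 = 0.6033.
Update on result 2 ('fail'): P(H) ← 0.917·0.6033 / (0.917·0.6033 + 0.147·0.3967) = 0.55322/0.61153 = 0.9046.
Update on result 3 ('fail'): P(H) ← 0.917·0.9046 / (0.917·0.9046 + 0.147·0.0954) = 0.82955/0.84357 = 0.9834.

Posterior P(H) ≈ 0.9834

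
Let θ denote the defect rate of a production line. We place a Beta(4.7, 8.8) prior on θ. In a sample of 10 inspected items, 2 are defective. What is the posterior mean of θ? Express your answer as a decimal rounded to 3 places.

Posterior mean ≈ 0.285

Observing 2 successes and 8 failures updates Beta(4.7, 8.8) by adding the success and failure counts to the two shape parameters: α = 4.7+2 = 6.7, β = 8.8+8 = 16.8.
Posterior mean = α/(α+β) = 6.7/23.5 = 0.285.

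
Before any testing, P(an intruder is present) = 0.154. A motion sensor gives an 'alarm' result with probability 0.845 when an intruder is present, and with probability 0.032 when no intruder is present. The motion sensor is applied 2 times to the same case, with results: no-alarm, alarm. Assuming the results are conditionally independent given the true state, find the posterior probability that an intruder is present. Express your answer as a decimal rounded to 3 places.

Posterior P(H) ≈ 0.435

Let H be the event that an intruder is present; start with P(H) = 0.154. P('alarm'|H) = 0.845, P('alarm'|¬H) = 0.032.
Update on result 1 ('no-alarm'): P(H) ← 0.155·0.1540 / (0.155·0.1540 + 0.968·0.8460) = 0.023870/0.84280 = 0.0283.
Update on result 2 ('alarm'): P(H) ← 0.845·0.0283 / (0.845·0.0283 + 0.032·0.9717) = 0.023932/0.055026 = 0.4349.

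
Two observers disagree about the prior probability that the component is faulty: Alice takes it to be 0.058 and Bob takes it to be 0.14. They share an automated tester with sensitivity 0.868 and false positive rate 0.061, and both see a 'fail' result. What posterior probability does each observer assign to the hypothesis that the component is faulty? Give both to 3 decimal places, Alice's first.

The likelihood ratio for a 'fail' result is 0.868/0.061 = 14.230.
Alice: prior odds 0.058/0.942 = 0.061571; posterior odds 0.87613; posterior probability 0.467.
Bob: prior odds 0.14/0.86 = 0.16279; posterior odds 2.3164; posterior probability 0.698.

Alice: 0.467; Bob: 0.698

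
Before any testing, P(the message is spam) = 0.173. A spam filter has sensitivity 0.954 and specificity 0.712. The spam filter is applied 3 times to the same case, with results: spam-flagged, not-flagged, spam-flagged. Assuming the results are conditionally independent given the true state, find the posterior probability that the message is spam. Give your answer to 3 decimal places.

Posterior P(H) ≈ 0.129

Let H be the event that the message is spam; start with P(H) = 0.173. P('spam-flagged'|H) = 0.954, P('spam-flagged'|¬H) = 0.288.
Update on result 1 ('spam-flagged'): P(H) ← 0.954·0.1730 / (0.954·0.1730 + 0.288·0.8270) = 0.16504/0.40322 = 0.4093.
Update on result 2 ('not-flagged'): P(H) ← 0.046·0.4093 / (0.046·0.4093 + 0.712·0.5907) = 0.018828/0.43940 = 0.0429.
Update on result 3 ('spam-flagged'): P(H) ← 0.954·0.0429 / (0.954·0.0429 + 0.288·0.9571) = 0.040879/0.31654 = 0.1291.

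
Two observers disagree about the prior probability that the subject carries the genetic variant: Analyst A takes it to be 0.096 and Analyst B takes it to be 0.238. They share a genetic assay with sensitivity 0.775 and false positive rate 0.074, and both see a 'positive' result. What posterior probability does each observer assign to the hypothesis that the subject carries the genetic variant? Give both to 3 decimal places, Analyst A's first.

Analyst A: 0.527; Analyst B: 0.766

P('+'|H) = 0.775, P('+'|¬H) = 0.074.
Analyst A: numerator 0.775·0.096 = 0.074400; evidence = 0.074400+0.074·0.904 = 0.14130; posterior = 0.527.
Analyst B: numerator 0.775·0.238 = 0.18445; evidence = 0.18445+0.074·0.762 = 0.24084; posterior = 0.766.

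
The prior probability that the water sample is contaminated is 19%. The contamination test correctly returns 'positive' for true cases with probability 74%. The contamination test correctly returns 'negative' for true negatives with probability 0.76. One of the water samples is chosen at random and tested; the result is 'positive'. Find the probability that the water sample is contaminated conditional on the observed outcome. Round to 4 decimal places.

Write H for 'the water sample is contaminated'. Prior odds H:¬H = 0.19/0.81 = 0.23457. For the 'positive' outcome, the likelihood ratio is 0.74/0.24 = 3.0833.
Posterior odds = 0.23457 × 3.0833 = 0.72325, so P(H|E) = 0.72325/(1+0.72325) = 0.4197.

P(H | E) ≈ 0.4197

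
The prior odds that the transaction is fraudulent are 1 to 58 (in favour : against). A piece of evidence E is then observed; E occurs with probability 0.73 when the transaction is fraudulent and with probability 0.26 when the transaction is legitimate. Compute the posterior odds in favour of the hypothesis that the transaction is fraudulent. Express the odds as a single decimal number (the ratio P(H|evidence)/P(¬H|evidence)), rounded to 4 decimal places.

Prior odds = 1/58 = 0.017241.
Likelihood ratio for E = 0.73/0.26 = 2.8077.
Posterior odds = prior odds × LR = 0.048408.

Posterior odds ≈ 0.0484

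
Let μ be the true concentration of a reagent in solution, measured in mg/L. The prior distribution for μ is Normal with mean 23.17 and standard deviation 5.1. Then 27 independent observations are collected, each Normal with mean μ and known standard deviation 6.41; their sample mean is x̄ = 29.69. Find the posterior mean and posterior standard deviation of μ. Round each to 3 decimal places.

With known σ, the Normal prior is conjugate. Weight on the data is w = (n/σ²)/(n/σ² + 1/τ₀²) = 0.657125/(0.657125+0.0384468) = 0.94473.
Posterior mean = w·x̄ + (1−w)·μ₀ = 0.94473·29.69 + 0.055274·23.17 = 29.330. Posterior variance = 1/(0.657125+0.0384468) = 1.43767, so SD = 1.199.

Posterior mean ≈ 29.330; posterior SD ≈ 1.199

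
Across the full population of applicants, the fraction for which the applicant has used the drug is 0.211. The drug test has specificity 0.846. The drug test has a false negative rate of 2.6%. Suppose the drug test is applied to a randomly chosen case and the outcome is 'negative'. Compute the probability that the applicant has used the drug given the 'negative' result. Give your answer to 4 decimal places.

P(H | E) ≈ 0.0082

Write H for 'the applicant has used the drug'. Prior odds H:¬H = 0.211/0.789 = 0.26743. For the 'negative' outcome, the likelihood ratio is 0.026/0.846 = 0.030733.
Posterior odds = 0.26743 × 0.030733 = 0.0082188, so P(H|E) = 0.0082188/(1+0.0082188) = 0.0082.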